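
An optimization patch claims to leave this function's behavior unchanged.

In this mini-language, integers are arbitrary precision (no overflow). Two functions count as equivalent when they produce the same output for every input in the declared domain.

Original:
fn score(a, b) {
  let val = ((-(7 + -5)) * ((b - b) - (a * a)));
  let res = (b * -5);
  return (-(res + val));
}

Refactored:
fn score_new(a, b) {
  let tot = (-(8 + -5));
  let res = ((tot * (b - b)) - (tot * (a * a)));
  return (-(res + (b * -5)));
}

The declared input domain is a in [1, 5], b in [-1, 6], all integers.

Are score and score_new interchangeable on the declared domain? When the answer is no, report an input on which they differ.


These are not equivalent — on a=1, b=-1 the outputs split (-7 vs -8).
score: val = 2; res = 5; return -7
score_new: tot = -3; res = 3; return -8
verdict: not equivalent; witness: a=1, b=-1


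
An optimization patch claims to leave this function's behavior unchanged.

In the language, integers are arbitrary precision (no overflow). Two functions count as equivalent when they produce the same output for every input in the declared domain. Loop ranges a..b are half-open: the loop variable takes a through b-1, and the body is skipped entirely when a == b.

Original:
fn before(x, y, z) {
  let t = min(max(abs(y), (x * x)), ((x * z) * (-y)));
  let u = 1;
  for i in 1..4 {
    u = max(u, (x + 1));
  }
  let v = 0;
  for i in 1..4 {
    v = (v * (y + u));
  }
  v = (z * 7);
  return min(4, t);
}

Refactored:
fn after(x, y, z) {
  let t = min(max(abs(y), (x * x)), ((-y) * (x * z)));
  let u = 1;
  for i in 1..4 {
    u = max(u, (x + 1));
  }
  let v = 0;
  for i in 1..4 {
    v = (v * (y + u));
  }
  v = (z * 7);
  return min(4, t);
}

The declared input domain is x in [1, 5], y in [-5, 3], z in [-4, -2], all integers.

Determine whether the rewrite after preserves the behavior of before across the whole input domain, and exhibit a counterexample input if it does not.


The two versions differ — the changes include same computation, different form.
Spot check at x=4, y=-4, z=-3 — before: t becomes -48; next u becomes 1; next at i=1:; next u becomes 5; next at i=2:; next u becomes 5; next at i=3:; next u becomes 5; next v becomes 0; next at i=1:; next v becomes 0; next at i=2:; next v becomes 0; next at i=3:; next v becomes 0; next v becomes -21; next final value -48. after: t becomes -48; next u becomes 1; next at i=1:; next u becomes 5; next at i=2:; next u becomes 5; next at i=3:; next u becomes 5; next v becomes 0; next at i=1:; next v becomes 0; next at i=2:; next v becomes 0; next at i=3:; next v becomes 0; next v becomes -21; next final value -48. Both give -48.
Checked all 135 inputs in the declared domain: the outputs agree on every one.
verdict: equivalent


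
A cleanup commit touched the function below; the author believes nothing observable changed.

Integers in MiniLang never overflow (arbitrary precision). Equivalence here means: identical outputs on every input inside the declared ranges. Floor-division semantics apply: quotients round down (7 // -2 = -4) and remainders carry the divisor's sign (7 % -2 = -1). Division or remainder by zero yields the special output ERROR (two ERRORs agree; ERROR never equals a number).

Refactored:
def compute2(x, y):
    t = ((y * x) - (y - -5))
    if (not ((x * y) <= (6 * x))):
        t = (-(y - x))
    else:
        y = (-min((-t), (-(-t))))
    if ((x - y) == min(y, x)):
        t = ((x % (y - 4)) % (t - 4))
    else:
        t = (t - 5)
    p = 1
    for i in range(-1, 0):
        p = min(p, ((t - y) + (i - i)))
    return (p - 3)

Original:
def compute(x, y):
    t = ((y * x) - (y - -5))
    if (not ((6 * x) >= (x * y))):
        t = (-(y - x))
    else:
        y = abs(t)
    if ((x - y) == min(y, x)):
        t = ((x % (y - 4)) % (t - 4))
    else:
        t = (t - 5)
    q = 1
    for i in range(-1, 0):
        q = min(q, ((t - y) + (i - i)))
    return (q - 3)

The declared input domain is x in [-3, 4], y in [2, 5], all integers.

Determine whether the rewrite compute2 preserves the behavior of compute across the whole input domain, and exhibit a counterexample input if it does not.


Equivalent — the differences include local variable names differ; also min/max/abs usage differs; also comparison usage differs, yet no declared input distinguishes the two.
One worked example (x=0, y=5) — compute: t=-10, then (not ((6 * x) >= (x * y))) is false, then y=10, then ((x - y) == min(y, x)) is false, then t=-15, then q=1, then (i=-1), then q=-25, then returns -28; compute2: t=-10, then (not ((x * y) <= (6 * x))) is false, then y=10, then ((x - y) == min(y, x)) is false, then t=-15, then p=1, then (i=-1), then p=-25, then returns -28; agreement on -28.
An exhaustive pass over the 32 declared inputs shows identical outputs.
verdict: equivalent


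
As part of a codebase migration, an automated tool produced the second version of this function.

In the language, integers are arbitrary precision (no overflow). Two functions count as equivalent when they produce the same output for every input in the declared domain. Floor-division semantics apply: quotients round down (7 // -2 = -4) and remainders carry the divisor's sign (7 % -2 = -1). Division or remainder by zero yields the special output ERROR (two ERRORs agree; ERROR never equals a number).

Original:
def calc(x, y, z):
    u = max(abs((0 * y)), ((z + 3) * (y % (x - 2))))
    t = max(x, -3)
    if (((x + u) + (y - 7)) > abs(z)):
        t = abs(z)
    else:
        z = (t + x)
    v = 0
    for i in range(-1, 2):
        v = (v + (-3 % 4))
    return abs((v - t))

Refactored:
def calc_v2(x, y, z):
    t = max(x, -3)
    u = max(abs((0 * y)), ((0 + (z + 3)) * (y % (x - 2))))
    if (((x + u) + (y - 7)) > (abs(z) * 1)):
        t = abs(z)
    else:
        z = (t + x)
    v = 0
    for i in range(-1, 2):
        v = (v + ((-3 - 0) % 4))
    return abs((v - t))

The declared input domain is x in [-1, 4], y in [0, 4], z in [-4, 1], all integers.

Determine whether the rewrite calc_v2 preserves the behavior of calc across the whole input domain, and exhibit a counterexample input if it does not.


Behavior is preserved: although constant usage differs, arithmetic usage differs, the outputs never diverge.
As a probe, take x=1, y=2, z=-2: calc runs u=0, then t=1, then (((x + u) + (y - 7)) > abs(z)) is false, then z=2, then v=0, then (i=-1), then v=1, then (i=0), then v=2, then (i=1), then v=3, then returns 2; calc_v2 runs t=1, then u=0, then (((x + u) + (y - 7)) > (abs(z) * 1)) is false, then z=2, then v=0, then (i=-1), then v=1, then (i=0), then v=2, then (i=1), then v=3, then returns 2; both end at 2.
Every one of the 180 inputs gives matching results.
verdict: equivalent


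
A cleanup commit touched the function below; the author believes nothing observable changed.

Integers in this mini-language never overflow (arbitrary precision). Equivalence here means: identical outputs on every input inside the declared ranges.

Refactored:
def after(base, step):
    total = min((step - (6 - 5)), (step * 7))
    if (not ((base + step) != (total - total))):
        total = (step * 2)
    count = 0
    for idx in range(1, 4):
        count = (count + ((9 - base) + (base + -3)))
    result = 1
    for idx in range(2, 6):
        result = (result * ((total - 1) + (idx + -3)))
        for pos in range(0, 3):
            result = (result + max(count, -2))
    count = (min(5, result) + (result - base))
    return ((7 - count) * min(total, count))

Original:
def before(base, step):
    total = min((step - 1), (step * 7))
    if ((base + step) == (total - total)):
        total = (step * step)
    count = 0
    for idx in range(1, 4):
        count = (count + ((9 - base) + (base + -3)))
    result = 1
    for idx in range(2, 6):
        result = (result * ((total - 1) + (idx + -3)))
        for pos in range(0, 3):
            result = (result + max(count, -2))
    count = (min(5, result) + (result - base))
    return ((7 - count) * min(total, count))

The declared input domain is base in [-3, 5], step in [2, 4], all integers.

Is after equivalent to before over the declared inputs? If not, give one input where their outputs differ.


Evaluate both at base=-3, step=3.
before: total = 2; ((base + step) == (total - total)) -> true; total = 9; count = 0; [idx=1]; count = 6; [idx=2]; count = 12; [idx=3]; count = 18; result = 1; [idx=2]; result = 7; [pos=0]; result = 25; [pos=1]; result = 43; [pos=2]; result = 61; [idx=3]; result = 488; [pos=0]; result = 506; [pos=1]; result = 524; [pos=2]; result = 542; [idx=4]; result = 4878; [pos=0]; result = 4896; [pos=1]; result = 4914; [pos=2]; result = 4932; [idx=5]; result = 49320; [pos=0]; result = 49338; [pos=1]; result = 49356; [pos=2]; result = 49374; count = 49382; return -444375
after: total = 2; (not ((base + step) != (total - total))) -> true; total = 6; count = 0; [idx=1]; count = 6; [idx=2]; count = 12; [idx=3]; count = 18; result = 1; [idx=2]; result = 4; [pos=0]; result = 22; [pos=1]; result = 40; [pos=2]; result = 58; [idx=3]; result = 290; [pos=0]; result = 308; [pos=1]; result = 326; [pos=2]; result = 344; [idx=4]; result = 2064; [pos=0]; result = 2082; [pos=1]; result = 2100; [pos=2]; result = 2118; [idx=5]; result = 14826; [pos=0]; result = 14844; [pos=1]; result = 14862; [pos=2]; result = 14880; count = 14888; return -89286
-444375 against -89286: the behavior changed.
verdict: not equivalent; witness: base=-3, step=3


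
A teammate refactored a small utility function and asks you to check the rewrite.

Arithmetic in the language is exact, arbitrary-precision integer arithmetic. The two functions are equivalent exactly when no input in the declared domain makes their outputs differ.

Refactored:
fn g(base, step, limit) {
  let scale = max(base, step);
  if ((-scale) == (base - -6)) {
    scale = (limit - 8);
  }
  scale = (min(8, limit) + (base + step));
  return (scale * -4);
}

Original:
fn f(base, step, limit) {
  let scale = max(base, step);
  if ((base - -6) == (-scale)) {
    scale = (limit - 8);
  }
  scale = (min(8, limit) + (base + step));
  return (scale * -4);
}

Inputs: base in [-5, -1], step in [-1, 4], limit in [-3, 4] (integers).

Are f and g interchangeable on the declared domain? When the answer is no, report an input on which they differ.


Changes here: same computation, different form; the full 240-point sweep finds no disagreement.
verdict: equivalent


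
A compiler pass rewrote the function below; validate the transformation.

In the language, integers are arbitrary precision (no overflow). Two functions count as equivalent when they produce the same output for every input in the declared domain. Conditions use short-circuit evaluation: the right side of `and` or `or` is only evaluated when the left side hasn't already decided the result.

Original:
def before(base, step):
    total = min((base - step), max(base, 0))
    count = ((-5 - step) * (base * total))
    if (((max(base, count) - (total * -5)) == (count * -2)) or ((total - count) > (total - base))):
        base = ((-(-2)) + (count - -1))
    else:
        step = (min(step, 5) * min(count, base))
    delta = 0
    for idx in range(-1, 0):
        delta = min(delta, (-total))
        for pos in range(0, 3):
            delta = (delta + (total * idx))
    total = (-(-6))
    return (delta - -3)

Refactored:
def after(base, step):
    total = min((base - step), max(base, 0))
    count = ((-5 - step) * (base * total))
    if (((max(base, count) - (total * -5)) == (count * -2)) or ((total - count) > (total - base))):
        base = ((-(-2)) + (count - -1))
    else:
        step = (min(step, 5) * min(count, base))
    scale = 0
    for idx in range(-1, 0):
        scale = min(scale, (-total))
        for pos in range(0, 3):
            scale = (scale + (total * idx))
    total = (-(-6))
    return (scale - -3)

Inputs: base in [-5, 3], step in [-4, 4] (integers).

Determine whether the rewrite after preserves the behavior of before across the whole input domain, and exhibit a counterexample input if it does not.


Equivalent — the differences include local variable names differ, yet no declared input distinguishes the two.
As a probe, take base=1, step=4: before runs total=-3, then count=27, then (((max(base, count) - (total * -5)) == (count * -2)) or ((total - count) > (total - base))) is false, then step=4, then delta=0, then (idx=-1), then delta=0, then (pos=0), then delta=3, then (pos=1), then delta=6, then (pos=2), then delta=9, then total=6, then returns 12; after runs total=-3, then count=27, then (((max(base, count) - (total * -5)) == (count * -2)) or ((total - count) > (total - base))) is false, then step=4, then scale=0, then (idx=-1), then scale=0, then (pos=0), then scale=3, then (pos=1), then scale=6, then (pos=2), then scale=9, then total=6, then returns 12; both end at 12.
Every one of the 81 inputs gives matching results.
verdict: equivalent


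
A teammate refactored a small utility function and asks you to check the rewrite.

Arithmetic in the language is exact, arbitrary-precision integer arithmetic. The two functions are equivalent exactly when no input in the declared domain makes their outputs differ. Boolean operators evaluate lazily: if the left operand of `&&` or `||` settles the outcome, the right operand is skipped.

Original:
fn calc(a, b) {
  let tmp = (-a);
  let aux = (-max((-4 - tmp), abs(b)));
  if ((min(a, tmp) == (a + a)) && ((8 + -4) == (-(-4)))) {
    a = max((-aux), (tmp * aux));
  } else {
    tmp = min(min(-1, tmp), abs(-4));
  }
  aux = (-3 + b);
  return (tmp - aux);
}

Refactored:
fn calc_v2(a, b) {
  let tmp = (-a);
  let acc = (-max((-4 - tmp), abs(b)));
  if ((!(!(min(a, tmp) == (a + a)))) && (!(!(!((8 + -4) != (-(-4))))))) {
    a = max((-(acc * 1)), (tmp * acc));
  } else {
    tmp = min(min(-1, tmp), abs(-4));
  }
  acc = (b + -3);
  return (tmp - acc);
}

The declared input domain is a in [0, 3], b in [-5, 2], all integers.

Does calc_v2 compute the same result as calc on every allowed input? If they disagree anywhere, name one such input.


Comparing the listings, the differences include: arithmetic usage differs, plus local variable names differ, plus constant usage differs, plus boolean connective usage differs, plus comparison usage differs.
Tracing a=1, b=-2: calc: tmp becomes -1; next aux becomes -2; next ((min(a, tmp) == (a + a)) && ((8 + -4) == (-(-4)))) evaluates to false; next tmp becomes -1; next aux becomes -5; next final value 4 | calc_v2: tmp becomes -1; next acc becomes -2; next ((!(!(min(a, tmp) == (a + a)))) && (!(!(!((8 + -4) != (-(-4))))))) evaluates to false; next tmp becomes -1; next acc becomes -5; next final value 4 — matching result 4.
An exhaustive pass over the 32 declared inputs shows identical outputs.
verdict: equivalent


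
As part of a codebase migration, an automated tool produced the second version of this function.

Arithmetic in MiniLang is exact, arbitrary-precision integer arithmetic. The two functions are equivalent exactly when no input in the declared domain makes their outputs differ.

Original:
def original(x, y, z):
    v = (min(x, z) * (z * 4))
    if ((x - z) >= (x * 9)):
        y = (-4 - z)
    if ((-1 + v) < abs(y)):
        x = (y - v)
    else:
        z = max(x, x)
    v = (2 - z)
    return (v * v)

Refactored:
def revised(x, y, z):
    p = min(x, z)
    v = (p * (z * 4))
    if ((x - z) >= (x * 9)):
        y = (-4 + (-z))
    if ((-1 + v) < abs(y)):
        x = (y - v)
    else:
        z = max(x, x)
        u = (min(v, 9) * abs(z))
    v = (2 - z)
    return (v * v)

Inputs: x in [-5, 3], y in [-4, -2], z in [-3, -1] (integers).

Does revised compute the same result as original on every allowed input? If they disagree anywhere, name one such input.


The two versions differ — the changes include constant usage differs; also statement counts differ; also arithmetic usage differs; also min/max/abs usage differs; also local variable names differ.
One worked example (x=1, y=-4, z=-3) — original: v becomes 36; next ((x - z) >= (x * 9)) evaluates to false; next ((-1 + v) < abs(y)) evaluates to false; next z becomes 1; next v becomes 1; next final value 1; revised: p becomes -3; next v becomes 36; next ((x - z) >= (x * 9)) evaluates to false; next ((-1 + v) < abs(y)) evaluates to false; next z becomes 1; next u becomes 9; next v becomes 1; next final value 1; agreement on 1.
Across all 81 domain points the two functions coincide.
verdict: equivalent


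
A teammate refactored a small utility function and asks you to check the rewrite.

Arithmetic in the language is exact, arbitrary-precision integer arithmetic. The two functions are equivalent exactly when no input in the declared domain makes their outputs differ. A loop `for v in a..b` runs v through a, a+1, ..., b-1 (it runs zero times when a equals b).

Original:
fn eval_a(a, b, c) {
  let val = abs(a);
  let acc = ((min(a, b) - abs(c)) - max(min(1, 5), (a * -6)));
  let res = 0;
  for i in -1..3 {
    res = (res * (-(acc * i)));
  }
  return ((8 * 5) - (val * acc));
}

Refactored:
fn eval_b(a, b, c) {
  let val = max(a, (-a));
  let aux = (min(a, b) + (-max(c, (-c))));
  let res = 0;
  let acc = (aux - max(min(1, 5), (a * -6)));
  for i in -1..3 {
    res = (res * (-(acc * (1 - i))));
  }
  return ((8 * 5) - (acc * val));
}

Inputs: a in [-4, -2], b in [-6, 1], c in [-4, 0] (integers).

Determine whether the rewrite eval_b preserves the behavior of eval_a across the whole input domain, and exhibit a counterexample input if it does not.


Changes here: min/max/abs usage differs; also statement counts differ; also arithmetic usage differs; also constant usage differs; also local variable names differ; the full 120-point sweep finds no disagreement.
verdict: equivalent


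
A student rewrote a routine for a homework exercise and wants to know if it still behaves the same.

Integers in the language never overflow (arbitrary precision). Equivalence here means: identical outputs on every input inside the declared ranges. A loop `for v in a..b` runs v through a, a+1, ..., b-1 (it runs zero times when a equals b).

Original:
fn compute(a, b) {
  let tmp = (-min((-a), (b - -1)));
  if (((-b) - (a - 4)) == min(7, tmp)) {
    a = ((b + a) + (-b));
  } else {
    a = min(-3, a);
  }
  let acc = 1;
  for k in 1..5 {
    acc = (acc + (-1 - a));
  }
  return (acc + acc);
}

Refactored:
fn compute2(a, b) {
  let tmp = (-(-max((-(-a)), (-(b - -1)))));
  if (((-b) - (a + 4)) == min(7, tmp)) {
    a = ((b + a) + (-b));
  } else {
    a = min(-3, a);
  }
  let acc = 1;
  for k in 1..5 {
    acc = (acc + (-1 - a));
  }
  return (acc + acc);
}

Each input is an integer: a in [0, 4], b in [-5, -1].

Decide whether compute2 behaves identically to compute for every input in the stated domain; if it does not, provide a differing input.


These are not equivalent — on a=3, b=-2 the outputs split (-30 vs 18).
compute: tmp = 3; (((-b) - (a - 4)) == min(7, tmp)) -> true; a = 3; acc = 1; [k=1]; acc = -3; [k=2]; acc = -7; [k=3]; acc = -11; [k=4]; acc = -15; return -30
compute2: tmp = 3; (((-b) - (a + 4)) == min(7, tmp)) -> false; a = -3; acc = 1; [k=1]; acc = 3; [k=2]; acc = 5; [k=3]; acc = 7; [k=4]; acc = 9; return 18
verdict: not equivalent; witness: a=3, b=-2


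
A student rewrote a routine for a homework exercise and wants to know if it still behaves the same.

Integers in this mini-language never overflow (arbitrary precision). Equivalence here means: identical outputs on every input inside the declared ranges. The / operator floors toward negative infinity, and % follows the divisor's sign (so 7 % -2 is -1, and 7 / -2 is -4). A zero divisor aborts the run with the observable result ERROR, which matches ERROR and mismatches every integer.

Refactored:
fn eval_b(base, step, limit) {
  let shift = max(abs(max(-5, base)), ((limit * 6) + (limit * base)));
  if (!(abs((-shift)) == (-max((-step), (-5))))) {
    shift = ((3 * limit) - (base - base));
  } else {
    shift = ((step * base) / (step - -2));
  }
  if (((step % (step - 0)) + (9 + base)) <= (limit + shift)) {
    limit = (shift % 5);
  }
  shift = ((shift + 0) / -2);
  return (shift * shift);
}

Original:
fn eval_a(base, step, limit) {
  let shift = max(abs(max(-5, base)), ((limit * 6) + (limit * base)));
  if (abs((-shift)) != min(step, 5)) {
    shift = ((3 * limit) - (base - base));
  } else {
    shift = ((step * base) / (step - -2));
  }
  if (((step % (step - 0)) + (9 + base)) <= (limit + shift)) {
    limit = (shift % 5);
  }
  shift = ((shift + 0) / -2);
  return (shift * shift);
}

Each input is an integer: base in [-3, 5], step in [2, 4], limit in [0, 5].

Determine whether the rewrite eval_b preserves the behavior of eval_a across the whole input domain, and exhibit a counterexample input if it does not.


The two versions differ — the changes include min/max/abs usage differs, boolean connective usage differs, comparison usage differs.
One worked example (base=-3, step=2, limit=2) — eval_a: shift = 6; (abs((-shift)) != min(step, 5)) -> true; shift = 6; (((step % (step - 0)) + (9 + base)) <= (limit + shift)) -> true; limit = 1; shift = -3; return 9; eval_b: shift = 6; (!(abs((-shift)) == (-max((-step), (-5))))) -> true; shift = 6; (((step % (step - 0)) + (9 + base)) <= (limit + shift)) -> true; limit = 1; shift = -3; return 9; agreement on 9.
Sweeping the whole domain (162 inputs) finds no disagreement.
verdict: equivalent


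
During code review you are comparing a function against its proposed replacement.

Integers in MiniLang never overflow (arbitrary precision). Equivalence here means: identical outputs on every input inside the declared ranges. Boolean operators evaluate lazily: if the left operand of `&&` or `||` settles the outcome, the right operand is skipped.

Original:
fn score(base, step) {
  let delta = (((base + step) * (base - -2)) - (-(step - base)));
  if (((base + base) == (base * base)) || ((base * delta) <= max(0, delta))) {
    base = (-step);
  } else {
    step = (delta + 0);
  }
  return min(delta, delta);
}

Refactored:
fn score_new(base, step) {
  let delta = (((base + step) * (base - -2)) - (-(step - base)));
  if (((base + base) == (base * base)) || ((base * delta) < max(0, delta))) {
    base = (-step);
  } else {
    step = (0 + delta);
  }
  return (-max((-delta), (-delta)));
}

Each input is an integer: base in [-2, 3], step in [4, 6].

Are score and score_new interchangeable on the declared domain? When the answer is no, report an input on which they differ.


Equivalent. The one real change (`((base * delta) <= max(0, delta))` became `((base * delta) < max(0, delta))`) has no effect anywhere in the declared ranges.
Checked all 18 inputs in the declared domain: the outputs agree on every one.
Tracing base=2, step=5: score: delta = 31; (((base + base) == (base * base)) || ((base * delta) <= max(0, delta))) -> true; base = -5; return 31 | score_new: delta = 31; (((base + base) == (base * base)) || ((base * delta) < max(0, delta))) -> true; base = -5; return 31 — matching result 31.
verdict: equivalent


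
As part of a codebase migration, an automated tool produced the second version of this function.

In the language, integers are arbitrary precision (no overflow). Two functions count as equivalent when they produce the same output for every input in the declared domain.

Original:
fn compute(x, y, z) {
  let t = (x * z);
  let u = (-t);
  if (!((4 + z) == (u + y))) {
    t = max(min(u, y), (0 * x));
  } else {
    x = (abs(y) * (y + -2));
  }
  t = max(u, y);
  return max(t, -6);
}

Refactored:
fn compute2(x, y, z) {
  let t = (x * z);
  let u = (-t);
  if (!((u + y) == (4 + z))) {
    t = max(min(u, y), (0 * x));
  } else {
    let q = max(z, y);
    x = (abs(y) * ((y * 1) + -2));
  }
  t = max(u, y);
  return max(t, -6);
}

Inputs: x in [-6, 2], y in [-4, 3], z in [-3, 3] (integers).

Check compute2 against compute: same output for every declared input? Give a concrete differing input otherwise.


Differences: min/max/abs usage differs; and arithmetic usage differs; and statement counts differ; and constant usage differs; and local variable names differ — yet all 504 inputs agree.
verdict: equivalent


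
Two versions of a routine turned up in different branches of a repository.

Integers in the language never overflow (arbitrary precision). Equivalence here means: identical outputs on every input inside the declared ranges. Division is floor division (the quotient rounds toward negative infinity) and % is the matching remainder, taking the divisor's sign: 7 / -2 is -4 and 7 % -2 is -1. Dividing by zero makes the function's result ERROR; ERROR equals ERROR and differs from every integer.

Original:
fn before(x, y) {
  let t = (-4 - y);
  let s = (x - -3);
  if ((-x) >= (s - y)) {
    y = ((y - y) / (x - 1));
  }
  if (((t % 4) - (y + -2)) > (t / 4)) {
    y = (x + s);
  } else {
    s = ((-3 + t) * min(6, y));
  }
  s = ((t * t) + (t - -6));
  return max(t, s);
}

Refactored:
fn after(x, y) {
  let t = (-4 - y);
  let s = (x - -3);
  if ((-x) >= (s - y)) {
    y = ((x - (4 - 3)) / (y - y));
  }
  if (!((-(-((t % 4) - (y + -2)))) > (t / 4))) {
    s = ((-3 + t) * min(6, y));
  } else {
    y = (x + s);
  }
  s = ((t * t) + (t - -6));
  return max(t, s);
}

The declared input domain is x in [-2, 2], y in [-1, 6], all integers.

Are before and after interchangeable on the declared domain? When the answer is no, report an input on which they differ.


Try x=-2, y=-1.
before: t becomes -3; next s becomes 1; next ((-x) >= (s - y)) evaluates to true; next y becomes 0; next (((t % 4) - (y + -2)) > (t / 4)) evaluates to true; next y becomes -1; next s becomes 12; next final value 12
after: t becomes -3; next s becomes 1; next ((-x) >= (s - y)) evaluates to true; next hits division by zero so the output is ERROR
12 and ERROR differ, so these are not the same function on this domain.
verdict: not equivalent; witness: x=-2, y=-1


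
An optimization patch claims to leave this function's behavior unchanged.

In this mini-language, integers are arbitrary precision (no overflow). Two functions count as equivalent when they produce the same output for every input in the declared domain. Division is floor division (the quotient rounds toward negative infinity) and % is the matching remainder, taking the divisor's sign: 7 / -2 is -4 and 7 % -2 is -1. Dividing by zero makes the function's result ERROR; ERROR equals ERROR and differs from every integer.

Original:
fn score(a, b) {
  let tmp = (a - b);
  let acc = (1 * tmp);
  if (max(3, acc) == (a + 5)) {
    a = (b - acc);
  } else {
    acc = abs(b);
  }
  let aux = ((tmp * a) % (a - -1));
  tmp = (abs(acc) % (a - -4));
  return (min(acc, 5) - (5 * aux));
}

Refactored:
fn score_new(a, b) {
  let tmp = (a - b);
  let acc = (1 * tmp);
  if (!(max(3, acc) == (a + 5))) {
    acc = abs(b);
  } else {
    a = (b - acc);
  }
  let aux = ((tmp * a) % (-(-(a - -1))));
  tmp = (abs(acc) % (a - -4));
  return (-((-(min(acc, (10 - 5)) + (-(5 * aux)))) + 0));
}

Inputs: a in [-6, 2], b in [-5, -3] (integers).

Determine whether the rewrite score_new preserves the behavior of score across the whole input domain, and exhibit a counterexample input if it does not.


Reading the diff, among the changes: boolean connective usage differs; and constant usage differs; and arithmetic usage differs.
Tracing a=1, b=-3: score: tmp=4, then acc=4, then (max(3, acc) == (a + 5)) is false, then acc=3, then aux=0, then tmp=3, then returns 3 | score_new: tmp=4, then acc=4, then (!(max(3, acc) == (a + 5))) is true, then acc=3, then aux=0, then tmp=3, then returns 3 — matching result 3.
Every one of the 27 inputs gives matching results.
verdict: equivalent


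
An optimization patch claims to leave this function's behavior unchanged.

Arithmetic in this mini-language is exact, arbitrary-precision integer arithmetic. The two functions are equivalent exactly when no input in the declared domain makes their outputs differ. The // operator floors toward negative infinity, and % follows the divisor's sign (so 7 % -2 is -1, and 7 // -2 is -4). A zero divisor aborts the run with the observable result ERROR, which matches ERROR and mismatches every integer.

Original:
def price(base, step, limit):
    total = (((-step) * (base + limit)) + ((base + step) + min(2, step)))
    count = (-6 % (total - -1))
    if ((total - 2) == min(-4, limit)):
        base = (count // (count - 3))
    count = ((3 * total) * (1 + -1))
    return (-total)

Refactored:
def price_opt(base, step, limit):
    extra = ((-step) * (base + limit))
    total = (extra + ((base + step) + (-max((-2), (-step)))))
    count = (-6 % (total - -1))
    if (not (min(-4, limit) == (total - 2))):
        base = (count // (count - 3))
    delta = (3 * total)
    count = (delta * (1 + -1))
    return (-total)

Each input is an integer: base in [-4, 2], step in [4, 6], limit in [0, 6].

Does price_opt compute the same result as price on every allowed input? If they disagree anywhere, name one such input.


Try base=-4, step=5, limit=3.
price: total=8, then count=3, then ((total - 2) == min(-4, limit)) is false, then count=0, then returns -8
price_opt: extra=5, then total=8, then count=3, then (not (min(-4, limit) == (total - 2))) is true, then a zero divisor aborts: ERROR
-8 != ERROR, so the rewrite changes behavior.
verdict: not equivalent; witness: base=-4, step=5, limit=3


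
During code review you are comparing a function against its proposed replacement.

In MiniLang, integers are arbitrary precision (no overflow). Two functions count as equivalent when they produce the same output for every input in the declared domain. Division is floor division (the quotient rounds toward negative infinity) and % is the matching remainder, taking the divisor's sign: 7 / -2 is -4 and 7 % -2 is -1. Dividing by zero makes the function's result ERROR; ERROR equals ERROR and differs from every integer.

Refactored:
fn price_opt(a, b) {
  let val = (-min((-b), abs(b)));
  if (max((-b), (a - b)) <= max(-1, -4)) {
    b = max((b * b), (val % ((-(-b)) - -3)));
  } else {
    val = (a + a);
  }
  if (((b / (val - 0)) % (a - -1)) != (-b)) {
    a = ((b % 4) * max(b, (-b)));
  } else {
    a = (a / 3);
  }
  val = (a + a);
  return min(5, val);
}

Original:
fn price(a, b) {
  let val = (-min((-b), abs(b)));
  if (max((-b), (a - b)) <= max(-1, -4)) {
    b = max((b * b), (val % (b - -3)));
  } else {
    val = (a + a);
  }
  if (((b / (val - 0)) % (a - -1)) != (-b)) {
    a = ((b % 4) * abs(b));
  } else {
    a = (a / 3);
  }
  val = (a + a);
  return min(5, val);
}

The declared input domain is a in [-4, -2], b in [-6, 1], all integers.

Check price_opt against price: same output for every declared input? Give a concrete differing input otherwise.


Equivalent — the differences include min/max/abs usage differs, yet no declared input distinguishes the two.
Tracing a=-3, b=-3: price: val = -3; (max((-b), (a - b)) <= max(-1, -4)) -> false; val = -6; (((b / (val - 0)) % (a - -1)) != (-b)) -> true; a = 3; val = 6; return 5 | price_opt: val = -3; (max((-b), (a - b)) <= max(-1, -4)) -> false; val = -6; (((b / (val - 0)) % (a - -1)) != (-b)) -> true; a = 3; val = 6; return 5 — matching result 5.
Checked all 24 inputs in the declared domain: the outputs agree on every one.
verdict: equivalent


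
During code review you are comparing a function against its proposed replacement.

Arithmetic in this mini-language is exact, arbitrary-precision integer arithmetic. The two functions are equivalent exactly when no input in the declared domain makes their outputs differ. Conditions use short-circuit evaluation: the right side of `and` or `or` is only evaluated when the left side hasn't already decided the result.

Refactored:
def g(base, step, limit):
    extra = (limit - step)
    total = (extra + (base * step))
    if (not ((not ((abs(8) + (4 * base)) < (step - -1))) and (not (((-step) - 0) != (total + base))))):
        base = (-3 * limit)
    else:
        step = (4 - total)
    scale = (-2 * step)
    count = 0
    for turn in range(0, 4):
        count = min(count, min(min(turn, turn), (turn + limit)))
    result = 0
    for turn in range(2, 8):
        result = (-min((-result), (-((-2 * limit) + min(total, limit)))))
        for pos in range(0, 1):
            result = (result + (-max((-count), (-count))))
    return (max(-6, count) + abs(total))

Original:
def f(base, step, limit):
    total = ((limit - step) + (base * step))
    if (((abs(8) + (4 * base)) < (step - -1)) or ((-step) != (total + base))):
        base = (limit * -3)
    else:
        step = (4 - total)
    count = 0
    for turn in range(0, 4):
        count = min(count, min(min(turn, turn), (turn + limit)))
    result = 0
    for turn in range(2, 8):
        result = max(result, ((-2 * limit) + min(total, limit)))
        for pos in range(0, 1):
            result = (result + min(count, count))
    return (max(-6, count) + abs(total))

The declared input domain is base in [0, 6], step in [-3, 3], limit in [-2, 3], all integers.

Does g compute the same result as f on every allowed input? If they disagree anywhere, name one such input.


Comparing the listings, the differences include: statement counts differ; and constant usage differs; and local variable names differ; and boolean connective usage differs; and arithmetic usage differs.
As a probe, take base=5, step=1, limit=-1: f runs total := 3 | (((abs(8) + (4 * base)) < (step - -1)) or ((-step) != (total + base))): true | base := 3 | count := 0 | iter turn=0: | count := -1 | iter turn=1: | count := -1 | iter turn=2: | count := -1 | iter turn=3: | count := -1 | result := 0 | iter turn=2: | result := 1 | iter pos=0: | result := 0 | iter turn=3: | result := 1 | iter pos=0: | result := 0 | iter turn=4: | result := 1 | iter pos=0: | result := 0 | iter turn=5: | result := 1 | iter pos=0: | result := 0 | iter turn=6: | result := 1 | iter pos=0: | result := 0 | iter turn=7: | result := 1 | iter pos=0: | result := 0 | result 2; g runs extra := -2 | total := 3 | (not ((not ((abs(8) + (4 * base)) < (step - -1))) and (not (((-step) - 0) != (total + base))))): true | base := 3 | scale := -2 | count := 0 | iter turn=0: | count := -1 | iter turn=1: | count := -1 | iter turn=2: | count := -1 | iter turn=3: | count := -1 | result := 0 | iter turn=2: | result := 1 | iter pos=0: | result := 0 | iter turn=3: | result := 1 | iter pos=0: | result := 0 | iter turn=4: | result := 1 | iter pos=0: | result := 0 | iter turn=5: | result := 1 | iter pos=0: | result := 0 | iter turn=6: | result := 1 | iter pos=0: | result := 0 | iter turn=7: | result := 1 | iter pos=0: | result := 0 | result 2; both end at 2.
Sweeping the whole domain (294 inputs) finds no disagreement.
verdict: equivalent


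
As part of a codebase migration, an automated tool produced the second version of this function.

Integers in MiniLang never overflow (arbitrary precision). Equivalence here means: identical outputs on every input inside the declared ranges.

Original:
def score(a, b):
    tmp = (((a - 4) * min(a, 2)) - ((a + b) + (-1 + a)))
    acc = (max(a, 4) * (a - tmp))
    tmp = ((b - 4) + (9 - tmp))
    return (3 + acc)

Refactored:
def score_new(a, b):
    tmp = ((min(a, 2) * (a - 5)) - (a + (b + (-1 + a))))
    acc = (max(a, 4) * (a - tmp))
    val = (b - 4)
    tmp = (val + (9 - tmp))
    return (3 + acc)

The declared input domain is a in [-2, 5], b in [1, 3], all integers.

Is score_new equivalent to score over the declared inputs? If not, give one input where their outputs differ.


Take a=-2, b=1.
score: tmp = 16; acc = -72; tmp = -10; return -69
score_new: tmp = 18; acc = -80; val = -3; tmp = -12; return -77
-69 != -77, so the rewrite changes behavior.
verdict: not equivalent; witness: a=-2, b=1


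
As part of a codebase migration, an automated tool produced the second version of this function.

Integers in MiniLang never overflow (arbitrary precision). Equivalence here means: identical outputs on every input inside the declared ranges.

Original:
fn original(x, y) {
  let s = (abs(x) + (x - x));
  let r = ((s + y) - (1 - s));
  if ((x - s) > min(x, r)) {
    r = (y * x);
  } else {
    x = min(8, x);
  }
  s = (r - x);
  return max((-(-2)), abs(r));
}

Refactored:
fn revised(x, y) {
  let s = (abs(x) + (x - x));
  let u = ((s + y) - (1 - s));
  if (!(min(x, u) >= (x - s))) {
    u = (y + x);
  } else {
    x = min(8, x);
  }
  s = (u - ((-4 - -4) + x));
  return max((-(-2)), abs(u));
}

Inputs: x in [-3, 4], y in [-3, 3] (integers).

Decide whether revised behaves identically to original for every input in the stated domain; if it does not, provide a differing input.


Input x=0, y=-3: 2 from original versus 3 from revised.
verdict: not equivalent; witness: x=0, y=-3


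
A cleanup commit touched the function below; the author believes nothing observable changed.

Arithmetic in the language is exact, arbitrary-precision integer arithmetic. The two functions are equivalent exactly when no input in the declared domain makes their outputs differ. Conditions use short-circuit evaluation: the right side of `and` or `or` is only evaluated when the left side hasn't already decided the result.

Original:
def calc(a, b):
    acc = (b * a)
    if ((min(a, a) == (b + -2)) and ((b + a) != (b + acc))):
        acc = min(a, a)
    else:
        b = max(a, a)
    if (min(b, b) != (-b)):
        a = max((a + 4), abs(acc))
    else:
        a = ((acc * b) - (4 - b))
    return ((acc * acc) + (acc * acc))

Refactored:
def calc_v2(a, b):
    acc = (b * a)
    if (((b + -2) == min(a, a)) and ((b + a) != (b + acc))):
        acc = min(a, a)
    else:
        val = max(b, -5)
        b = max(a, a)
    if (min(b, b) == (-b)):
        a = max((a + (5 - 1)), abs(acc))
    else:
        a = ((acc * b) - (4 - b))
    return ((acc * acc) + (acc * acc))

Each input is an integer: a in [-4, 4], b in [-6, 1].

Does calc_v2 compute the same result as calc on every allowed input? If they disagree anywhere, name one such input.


Equivalent. The suspicious edit (`(min(b, b) != (-b))` became `(min(b, b) == (-b))`) never changes the result for any input inside the declared domain.
Checked all 72 inputs in the declared domain: the outputs agree on every one.
As a probe, take a=0, b=-1: calc runs acc = 0; ((min(a, a) == (b + -2)) and ((b + a) != (b + acc))) -> false; b = 0; (min(b, b) != (-b)) -> false; a = -4; return 0; calc_v2 runs acc = 0; (((b + -2) == min(a, a)) and ((b + a) != (b + acc))) -> false; val = -1; b = 0; (min(b, b) == (-b)) -> true; a = 4; return 0; both end at 0.
verdict: equivalent


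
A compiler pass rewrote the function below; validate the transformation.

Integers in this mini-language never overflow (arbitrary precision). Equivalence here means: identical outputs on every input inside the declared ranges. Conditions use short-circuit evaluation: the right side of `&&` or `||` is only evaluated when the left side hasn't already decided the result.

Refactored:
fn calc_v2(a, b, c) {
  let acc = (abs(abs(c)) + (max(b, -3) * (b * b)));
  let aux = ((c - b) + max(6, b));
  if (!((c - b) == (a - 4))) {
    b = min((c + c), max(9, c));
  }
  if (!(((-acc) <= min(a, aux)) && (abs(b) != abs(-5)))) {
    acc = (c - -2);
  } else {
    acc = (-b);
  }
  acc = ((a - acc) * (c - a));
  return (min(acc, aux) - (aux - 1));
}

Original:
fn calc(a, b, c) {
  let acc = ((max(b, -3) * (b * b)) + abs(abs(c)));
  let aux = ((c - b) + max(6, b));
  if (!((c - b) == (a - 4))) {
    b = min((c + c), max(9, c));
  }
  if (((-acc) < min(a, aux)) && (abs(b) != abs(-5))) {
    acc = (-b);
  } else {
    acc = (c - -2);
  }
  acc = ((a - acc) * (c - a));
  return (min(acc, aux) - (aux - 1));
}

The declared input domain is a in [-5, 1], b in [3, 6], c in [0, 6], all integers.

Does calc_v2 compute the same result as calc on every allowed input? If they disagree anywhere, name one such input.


The one real change (`((-acc) < min(a, aux))` became `((-acc) <= min(a, aux))`) has no effect anywhere in the declared ranges.
Tracing a=-3, b=6, c=0: calc: acc=216, then aux=0, then (!((c - b) == (a - 4))) is true, then b=0, then (((-acc) < min(a, aux)) && (abs(b) != abs(-5))) is true, then acc=0, then acc=-9, then returns -8 | calc_v2: acc=216, then aux=0, then (!((c - b) == (a - 4))) is true, then b=0, then (!(((-acc) <= min(a, aux)) && (abs(b) != abs(-5)))) is false, then acc=0, then acc=-9, then returns -8 — matching result -8.
Sweeping the whole domain (196 inputs) finds no disagreement.
verdict: equivalent
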